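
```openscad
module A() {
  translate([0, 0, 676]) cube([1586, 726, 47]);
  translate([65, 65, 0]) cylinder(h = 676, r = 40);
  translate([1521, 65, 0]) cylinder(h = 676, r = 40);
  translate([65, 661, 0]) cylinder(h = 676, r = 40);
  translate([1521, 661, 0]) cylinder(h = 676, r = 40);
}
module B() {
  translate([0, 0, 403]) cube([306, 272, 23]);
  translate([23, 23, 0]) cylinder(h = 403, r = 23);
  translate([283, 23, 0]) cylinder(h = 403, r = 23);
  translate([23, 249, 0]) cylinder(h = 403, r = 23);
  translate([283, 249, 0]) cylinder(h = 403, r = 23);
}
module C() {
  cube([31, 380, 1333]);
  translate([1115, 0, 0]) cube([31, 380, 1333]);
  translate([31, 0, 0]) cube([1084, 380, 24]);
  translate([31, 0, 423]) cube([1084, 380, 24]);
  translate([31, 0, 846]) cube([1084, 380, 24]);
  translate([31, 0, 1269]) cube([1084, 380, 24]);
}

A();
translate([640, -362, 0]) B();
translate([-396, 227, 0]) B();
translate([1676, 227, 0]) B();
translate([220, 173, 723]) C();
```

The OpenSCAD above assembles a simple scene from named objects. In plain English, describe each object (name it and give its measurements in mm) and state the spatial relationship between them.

A is a rectangular dining table. The top is 1586×726×47 mm with its upper surface at z = 723 mm. It stands on four round legs of 80 mm diameter, each leg's bounding box inset 25 mm from the nearest pair of top edges, running from the floor to the underside of the top.

B is a simple wooden stool: a rectangular seat 306 mm (x) by 272 mm (y), 23 mm thick, top face at z = 426 mm, on four round legs, each 46 mm in diameter. The legs rest on z = 0, each leg's axis is inset half a diameter from the nearest pair of seat edges (so the leg's bounding box is flush with the corner).

C is a bookshelf 1146 mm wide overall, 380 mm deep and 1333 mm tall. The two sides are 31 mm thick vertical panels. 4 horizontal shelves of 24 mm thickness span between the inner faces of the sides; the lowest shelf sits on the floor and shelves are stacked with a clear vertical gap of 399 mm between each pair.

Three stools sit around the table at the −y, −x, +x sides. The bookshelf is on top of the table, centred.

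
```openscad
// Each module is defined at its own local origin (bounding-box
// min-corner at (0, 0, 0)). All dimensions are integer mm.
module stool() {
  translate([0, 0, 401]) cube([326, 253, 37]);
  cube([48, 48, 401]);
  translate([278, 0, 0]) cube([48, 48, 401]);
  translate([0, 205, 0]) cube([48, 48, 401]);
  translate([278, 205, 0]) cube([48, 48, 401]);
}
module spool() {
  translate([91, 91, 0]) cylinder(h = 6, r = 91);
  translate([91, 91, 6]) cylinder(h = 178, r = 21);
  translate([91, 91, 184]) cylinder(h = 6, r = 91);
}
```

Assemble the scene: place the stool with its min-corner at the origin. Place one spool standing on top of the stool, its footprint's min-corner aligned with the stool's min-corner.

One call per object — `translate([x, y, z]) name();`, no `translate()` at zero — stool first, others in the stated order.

stool();
translate([0, 0, 438]) spool();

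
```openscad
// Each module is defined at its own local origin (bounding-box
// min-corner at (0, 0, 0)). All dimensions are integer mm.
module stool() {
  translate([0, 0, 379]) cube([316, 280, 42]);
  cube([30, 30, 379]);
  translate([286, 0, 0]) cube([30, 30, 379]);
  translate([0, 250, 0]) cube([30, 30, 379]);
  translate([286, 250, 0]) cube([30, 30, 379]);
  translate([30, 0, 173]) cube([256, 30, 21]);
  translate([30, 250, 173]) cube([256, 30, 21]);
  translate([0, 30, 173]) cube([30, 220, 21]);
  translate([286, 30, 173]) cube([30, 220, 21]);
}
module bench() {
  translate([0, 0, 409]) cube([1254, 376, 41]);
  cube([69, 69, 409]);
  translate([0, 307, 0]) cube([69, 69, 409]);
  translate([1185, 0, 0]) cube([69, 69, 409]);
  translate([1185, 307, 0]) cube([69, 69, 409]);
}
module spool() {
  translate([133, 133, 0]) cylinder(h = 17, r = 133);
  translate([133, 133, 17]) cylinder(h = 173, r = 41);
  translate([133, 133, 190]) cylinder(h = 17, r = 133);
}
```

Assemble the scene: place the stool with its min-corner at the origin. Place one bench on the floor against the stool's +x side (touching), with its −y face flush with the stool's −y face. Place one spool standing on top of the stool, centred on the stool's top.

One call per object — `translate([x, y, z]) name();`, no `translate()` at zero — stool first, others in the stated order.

stool();
translate([316, 0, 0]) bench();
translate([25, 7, 421]) spool();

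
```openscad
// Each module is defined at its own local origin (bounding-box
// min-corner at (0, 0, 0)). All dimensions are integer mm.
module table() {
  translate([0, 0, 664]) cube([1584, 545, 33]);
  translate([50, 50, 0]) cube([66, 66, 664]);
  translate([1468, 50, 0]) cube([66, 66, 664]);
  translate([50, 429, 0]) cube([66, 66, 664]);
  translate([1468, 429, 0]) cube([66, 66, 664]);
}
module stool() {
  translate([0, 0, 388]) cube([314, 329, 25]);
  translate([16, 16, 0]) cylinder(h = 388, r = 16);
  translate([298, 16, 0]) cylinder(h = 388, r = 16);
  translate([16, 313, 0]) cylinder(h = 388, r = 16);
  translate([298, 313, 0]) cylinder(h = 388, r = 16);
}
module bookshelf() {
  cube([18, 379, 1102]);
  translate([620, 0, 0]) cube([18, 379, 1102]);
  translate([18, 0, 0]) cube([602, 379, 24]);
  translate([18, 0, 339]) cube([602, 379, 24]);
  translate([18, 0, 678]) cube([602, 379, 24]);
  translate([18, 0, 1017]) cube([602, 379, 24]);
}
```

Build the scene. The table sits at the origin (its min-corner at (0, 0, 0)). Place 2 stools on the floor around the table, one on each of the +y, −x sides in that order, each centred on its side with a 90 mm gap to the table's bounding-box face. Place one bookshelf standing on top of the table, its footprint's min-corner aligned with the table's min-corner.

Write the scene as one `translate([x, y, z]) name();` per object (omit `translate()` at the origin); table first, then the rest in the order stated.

table();
translate([635, 635, 0]) stool();
translate([-404, 108, 0]) stool();
translate([0, 0, 697]) bookshelf();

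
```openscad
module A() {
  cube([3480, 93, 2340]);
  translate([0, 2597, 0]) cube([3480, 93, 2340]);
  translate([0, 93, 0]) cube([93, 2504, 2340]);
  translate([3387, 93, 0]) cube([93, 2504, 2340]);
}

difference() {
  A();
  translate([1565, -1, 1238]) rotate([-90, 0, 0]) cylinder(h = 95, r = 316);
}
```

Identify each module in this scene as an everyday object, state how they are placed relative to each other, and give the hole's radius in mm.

A is a house frame. The house frame has a circular hole through its front wall. The hole's radius is 316 mm.

The subtracted cylinder has r = 316 mm.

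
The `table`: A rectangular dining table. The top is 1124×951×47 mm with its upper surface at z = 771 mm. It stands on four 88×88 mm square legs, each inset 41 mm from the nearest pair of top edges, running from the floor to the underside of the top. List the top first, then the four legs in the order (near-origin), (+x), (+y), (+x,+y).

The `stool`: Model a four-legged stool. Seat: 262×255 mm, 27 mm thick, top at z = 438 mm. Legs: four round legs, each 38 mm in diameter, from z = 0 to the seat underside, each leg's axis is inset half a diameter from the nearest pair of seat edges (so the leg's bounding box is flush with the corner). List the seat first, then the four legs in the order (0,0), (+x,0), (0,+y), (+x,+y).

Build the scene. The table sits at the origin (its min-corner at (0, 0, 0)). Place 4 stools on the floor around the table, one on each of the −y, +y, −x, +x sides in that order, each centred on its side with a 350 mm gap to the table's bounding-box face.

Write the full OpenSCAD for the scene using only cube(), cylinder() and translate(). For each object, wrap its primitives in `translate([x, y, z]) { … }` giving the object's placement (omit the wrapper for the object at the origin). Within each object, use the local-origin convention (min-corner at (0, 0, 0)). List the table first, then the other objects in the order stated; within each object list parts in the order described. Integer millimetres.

translate([0, 0, 724]) cube([1124, 951, 47]);
translate([41, 41, 0]) cube([88, 88, 724]);
translate([995, 41, 0]) cube([88, 88, 724]);
translate([41, 822, 0]) cube([88, 88, 724]);
translate([995, 822, 0]) cube([88, 88, 724]);
translate([431, -605, 0]) {
  translate([0, 0, 411]) cube([262, 255, 27]);
  translate([19, 19, 0]) cylinder(h = 411, r = 19);
  translate([243, 19, 0]) cylinder(h = 411, r = 19);
  translate([19, 236, 0]) cylinder(h = 411, r = 19);
  translate([243, 236, 0]) cylinder(h = 411, r = 19);
}
translate([431, 1301, 0]) {
  translate([0, 0, 411]) cube([262, 255, 27]);
  translate([19, 19, 0]) cylinder(h = 411, r = 19);
  translate([243, 19, 0]) cylinder(h = 411, r = 19);
  translate([19, 236, 0]) cylinder(h = 411, r = 19);
  translate([243, 236, 0]) cylinder(h = 411, r = 19);
}
translate([-612, 348, 0]) {
  translate([0, 0, 411]) cube([262, 255, 27]);
  translate([19, 19, 0]) cylinder(h = 411, r = 19);
  translate([243, 19, 0]) cylinder(h = 411, r = 19);
  translate([19, 236, 0]) cylinder(h = 411, r = 19);
  translate([243, 236, 0]) cylinder(h = 411, r = 19);
}
translate([1474, 348, 0]) {
  translate([0, 0, 411]) cube([262, 255, 27]);
  translate([19, 19, 0]) cylinder(h = 411, r = 19);
  translate([243, 19, 0]) cylinder(h = 411, r = 19);
  translate([19, 236, 0]) cylinder(h = 411, r = 19);
  translate([243, 236, 0]) cylinder(h = 411, r = 19);
}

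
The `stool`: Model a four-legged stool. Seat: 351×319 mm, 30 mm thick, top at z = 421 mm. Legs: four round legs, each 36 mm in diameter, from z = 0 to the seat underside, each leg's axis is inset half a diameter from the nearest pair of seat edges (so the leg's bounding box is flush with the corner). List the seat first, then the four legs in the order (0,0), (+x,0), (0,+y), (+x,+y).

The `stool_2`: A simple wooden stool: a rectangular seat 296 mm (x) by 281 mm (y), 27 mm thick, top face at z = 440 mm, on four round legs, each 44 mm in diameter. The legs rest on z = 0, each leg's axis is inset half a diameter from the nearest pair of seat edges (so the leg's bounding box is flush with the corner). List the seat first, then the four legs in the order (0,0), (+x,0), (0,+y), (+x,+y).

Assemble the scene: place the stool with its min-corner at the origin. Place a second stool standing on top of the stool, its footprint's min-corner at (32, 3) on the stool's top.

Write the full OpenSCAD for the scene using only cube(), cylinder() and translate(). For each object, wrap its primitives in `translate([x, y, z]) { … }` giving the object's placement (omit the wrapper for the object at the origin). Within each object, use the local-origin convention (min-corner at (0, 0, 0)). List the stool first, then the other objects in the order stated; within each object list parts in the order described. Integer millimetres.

translate([0, 0, 391]) cube([351, 319, 30]);
translate([18, 18, 0]) cylinder(h = 391, r = 18);
translate([333, 18, 0]) cylinder(h = 391, r = 18);
translate([18, 301, 0]) cylinder(h = 391, r = 18);
translate([333, 301, 0]) cylinder(h = 391, r = 18);
translate([32, 3, 421]) {
  translate([0, 0, 413]) cube([296, 281, 27]);
  translate([22, 22, 0]) cylinder(h = 413, r = 22);
  translate([274, 22, 0]) cylinder(h = 413, r = 22);
  translate([22, 259, 0]) cylinder(h = 413, r = 22);
  translate([274, 259, 0]) cylinder(h = 413, r = 22);
}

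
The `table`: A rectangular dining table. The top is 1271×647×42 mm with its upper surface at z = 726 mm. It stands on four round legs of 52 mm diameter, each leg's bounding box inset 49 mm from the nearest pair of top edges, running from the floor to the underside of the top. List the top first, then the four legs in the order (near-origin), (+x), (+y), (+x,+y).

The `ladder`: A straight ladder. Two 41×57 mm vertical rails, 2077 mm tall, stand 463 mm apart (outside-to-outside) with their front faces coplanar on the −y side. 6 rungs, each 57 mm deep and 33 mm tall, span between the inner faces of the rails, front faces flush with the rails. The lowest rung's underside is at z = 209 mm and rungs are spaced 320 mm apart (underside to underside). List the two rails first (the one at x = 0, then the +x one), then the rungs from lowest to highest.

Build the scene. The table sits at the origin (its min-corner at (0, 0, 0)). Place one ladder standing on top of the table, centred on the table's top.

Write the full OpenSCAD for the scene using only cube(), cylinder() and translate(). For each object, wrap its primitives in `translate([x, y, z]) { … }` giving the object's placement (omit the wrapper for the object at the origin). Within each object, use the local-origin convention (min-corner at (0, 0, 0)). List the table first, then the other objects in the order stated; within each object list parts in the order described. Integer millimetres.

translate([0, 0, 684]) cube([1271, 647, 42]);
translate([75, 75, 0]) cylinder(h = 684, r = 26);
translate([1196, 75, 0]) cylinder(h = 684, r = 26);
translate([75, 572, 0]) cylinder(h = 684, r = 26);
translate([1196, 572, 0]) cylinder(h = 684, r = 26);
translate([404, 295, 726]) {
  cube([41, 57, 2077]);
  translate([422, 0, 0]) cube([41, 57, 2077]);
  translate([41, 0, 209]) cube([381, 57, 33]);
  translate([41, 0, 529]) cube([381, 57, 33]);
  translate([41, 0, 849]) cube([381, 57, 33]);
  translate([41, 0, 1169]) cube([381, 57, 33]);
  translate([41, 0, 1489]) cube([381, 57, 33]);
  translate([41, 0, 1809]) cube([381, 57, 33]);
}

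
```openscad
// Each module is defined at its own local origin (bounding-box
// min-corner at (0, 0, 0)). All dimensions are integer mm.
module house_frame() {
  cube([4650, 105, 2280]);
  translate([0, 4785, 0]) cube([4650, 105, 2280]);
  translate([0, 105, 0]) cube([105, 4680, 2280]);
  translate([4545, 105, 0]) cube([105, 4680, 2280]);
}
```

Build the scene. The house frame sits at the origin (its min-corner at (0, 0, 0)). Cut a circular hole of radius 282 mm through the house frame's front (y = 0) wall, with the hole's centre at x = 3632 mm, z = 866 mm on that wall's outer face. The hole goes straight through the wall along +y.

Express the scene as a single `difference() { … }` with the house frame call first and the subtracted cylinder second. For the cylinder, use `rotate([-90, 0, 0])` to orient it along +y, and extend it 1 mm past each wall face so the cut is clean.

difference() {
  house_frame();
  translate([3632, -1, 866]) rotate([-90, 0, 0]) cylinder(h = 107, r = 282);
}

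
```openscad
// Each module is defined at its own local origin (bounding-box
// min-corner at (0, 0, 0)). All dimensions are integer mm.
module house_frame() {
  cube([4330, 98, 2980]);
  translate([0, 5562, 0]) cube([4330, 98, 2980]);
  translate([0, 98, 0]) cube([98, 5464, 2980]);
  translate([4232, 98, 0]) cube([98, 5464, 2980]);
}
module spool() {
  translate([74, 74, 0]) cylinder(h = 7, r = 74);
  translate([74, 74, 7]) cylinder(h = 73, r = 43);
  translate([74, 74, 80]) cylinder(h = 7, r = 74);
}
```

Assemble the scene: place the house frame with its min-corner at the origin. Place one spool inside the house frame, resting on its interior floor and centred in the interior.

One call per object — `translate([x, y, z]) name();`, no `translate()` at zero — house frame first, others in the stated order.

house_frame();
translate([2091, 2756, 0]) spool();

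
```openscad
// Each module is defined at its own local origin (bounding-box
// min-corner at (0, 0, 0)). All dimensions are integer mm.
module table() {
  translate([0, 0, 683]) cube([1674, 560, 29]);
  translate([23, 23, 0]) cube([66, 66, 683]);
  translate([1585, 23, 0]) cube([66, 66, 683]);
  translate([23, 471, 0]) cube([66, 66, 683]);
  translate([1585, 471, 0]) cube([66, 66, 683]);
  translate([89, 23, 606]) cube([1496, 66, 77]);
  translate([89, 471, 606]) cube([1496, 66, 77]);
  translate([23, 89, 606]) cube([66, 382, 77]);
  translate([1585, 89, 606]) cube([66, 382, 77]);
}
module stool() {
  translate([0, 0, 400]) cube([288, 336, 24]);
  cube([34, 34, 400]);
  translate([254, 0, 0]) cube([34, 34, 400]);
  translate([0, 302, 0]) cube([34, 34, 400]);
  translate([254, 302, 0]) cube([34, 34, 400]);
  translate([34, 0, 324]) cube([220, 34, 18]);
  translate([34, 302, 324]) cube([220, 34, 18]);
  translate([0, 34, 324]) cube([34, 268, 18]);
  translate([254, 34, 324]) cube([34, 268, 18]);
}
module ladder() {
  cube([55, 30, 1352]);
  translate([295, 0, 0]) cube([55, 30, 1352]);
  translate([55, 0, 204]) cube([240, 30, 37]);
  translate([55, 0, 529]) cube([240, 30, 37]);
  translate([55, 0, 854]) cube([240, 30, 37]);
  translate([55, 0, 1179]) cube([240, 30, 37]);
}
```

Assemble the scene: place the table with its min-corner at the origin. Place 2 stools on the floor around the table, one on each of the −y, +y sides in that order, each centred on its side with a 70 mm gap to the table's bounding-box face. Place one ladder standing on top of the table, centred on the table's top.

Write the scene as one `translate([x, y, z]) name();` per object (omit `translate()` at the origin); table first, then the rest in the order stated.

table();
translate([693, -406, 0]) stool();
translate([693, 630, 0]) stool();
translate([662, 265, 712]) ladder();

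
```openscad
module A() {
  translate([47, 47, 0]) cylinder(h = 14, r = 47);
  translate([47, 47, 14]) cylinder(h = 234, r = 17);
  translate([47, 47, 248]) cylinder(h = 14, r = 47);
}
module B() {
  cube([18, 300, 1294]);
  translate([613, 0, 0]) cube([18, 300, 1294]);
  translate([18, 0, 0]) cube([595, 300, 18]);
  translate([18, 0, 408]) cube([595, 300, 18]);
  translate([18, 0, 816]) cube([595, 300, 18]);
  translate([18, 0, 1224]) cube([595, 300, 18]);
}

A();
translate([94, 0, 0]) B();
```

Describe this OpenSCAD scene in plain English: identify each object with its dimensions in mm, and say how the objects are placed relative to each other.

A is a spool: two coaxial disc flanges of radius 47 mm and thickness 14 mm, joined by a core cylinder of radius 17 mm and height 234 mm. The lower flange rests on z = 0 and the three cylinders share a vertical axis.

B is an open bookshelf. Two side panels, each 18 mm thick, 300 mm deep and 1294 mm tall, stand 631 mm apart (outside-to-outside). Between them sit 4 shelves, each 18 mm thick and 300 mm deep, spanning the full gap between the sides. The bottom shelf rests on the floor (its underside at z = 0) and the clear gap between one shelf's top and the next shelf's underside is 390 mm.

The bookshelf is against the spool's +x side, with their −y faces flush.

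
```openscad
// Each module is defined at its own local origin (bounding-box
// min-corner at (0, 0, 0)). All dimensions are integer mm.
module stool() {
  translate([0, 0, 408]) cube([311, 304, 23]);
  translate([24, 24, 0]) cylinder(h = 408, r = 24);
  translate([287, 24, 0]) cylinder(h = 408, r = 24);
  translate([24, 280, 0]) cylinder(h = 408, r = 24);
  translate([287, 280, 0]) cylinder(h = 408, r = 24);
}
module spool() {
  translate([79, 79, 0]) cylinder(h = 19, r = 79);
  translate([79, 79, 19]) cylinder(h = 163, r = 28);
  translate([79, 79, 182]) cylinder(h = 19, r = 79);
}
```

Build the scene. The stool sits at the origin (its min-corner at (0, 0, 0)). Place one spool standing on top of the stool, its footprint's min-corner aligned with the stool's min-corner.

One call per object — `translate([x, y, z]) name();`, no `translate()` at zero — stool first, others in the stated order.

stool();
translate([0, 0, 431]) spool();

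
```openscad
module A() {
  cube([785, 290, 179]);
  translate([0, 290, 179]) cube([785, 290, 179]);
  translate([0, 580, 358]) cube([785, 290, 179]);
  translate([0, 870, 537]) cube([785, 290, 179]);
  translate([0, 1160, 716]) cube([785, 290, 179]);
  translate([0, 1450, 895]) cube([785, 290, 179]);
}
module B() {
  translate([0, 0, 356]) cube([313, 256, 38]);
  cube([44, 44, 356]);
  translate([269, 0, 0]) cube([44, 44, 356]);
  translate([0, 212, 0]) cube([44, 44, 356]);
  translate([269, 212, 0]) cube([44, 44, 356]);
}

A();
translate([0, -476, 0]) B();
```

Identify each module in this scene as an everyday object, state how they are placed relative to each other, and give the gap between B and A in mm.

A is a staircase. B is a stool. The stool is on the floor beside the staircase on its −y side. The gap between the stool and the staircase is 220 mm.

The stool's nearest face is 220 mm from the staircase's −y face.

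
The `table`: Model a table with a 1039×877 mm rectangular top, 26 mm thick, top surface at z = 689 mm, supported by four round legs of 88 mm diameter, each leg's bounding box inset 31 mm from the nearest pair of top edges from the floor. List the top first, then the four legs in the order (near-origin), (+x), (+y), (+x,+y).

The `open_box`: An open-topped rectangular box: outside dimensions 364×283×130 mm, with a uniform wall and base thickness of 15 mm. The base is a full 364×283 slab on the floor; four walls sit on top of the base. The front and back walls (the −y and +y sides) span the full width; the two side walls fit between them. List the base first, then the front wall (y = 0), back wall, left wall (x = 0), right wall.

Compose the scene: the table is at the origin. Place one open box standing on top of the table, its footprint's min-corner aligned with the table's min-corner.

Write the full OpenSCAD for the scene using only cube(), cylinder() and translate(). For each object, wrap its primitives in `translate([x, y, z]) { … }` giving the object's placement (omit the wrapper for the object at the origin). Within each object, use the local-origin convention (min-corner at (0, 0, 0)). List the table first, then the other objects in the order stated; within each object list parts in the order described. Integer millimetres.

translate([0, 0, 663]) cube([1039, 877, 26]);
translate([75, 75, 0]) cylinder(h = 663, r = 44);
translate([964, 75, 0]) cylinder(h = 663, r = 44);
translate([75, 802, 0]) cylinder(h = 663, r = 44);
translate([964, 802, 0]) cylinder(h = 663, r = 44);
translate([0, 0, 689]) {
  cube([364, 283, 15]);
  translate([0, 0, 15]) cube([364, 15, 115]);
  translate([0, 268, 15]) cube([364, 15, 115]);
  translate([0, 15, 15]) cube([15, 253, 115]);
  translate([349, 15, 15]) cube([15, 253, 115]);
}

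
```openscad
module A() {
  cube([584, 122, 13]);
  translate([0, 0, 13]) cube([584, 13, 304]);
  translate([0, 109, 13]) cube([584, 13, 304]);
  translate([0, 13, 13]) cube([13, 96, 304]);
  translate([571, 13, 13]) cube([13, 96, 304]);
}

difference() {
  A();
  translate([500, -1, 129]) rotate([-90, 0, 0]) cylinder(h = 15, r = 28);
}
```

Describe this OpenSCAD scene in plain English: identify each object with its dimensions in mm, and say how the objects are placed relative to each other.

A is an open storage box with external size 584×122×317 mm and wall thickness 13 mm (the base is also 13 mm thick). The base covers the whole footprint; the four walls stand on the base, with the y-facing walls full-width and the x-facing walls fitting between their inner faces.

The open box has a circular hole of radius 28 mm through its front wall, centred at (x = 500, z = 129).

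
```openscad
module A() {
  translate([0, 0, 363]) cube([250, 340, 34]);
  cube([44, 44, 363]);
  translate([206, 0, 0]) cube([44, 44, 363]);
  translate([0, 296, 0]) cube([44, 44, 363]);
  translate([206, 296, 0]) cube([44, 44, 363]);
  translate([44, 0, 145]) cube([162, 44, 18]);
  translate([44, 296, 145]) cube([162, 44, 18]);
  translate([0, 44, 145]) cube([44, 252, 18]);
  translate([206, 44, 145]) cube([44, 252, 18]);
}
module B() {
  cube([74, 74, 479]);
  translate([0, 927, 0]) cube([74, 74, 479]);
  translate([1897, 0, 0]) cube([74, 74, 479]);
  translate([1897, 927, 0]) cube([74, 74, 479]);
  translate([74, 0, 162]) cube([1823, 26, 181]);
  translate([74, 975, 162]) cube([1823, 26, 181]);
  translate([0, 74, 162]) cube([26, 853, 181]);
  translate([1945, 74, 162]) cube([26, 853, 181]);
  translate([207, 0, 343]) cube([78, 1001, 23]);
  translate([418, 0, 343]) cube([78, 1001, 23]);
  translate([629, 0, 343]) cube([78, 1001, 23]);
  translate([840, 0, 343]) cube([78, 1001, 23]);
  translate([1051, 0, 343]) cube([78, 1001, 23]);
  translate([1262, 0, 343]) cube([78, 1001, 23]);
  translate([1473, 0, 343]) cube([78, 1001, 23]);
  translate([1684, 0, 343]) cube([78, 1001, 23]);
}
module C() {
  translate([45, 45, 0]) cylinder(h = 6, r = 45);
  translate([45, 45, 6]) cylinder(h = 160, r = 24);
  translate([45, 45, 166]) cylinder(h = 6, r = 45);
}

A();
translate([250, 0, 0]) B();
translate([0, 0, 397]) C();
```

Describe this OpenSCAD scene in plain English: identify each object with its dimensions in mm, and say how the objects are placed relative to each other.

A is a simple wooden stool: a rectangular seat 250 mm (x) by 340 mm (y), 34 mm thick, top face at z = 397 mm, on four square legs, each 44×44 mm in cross-section. The legs rest on z = 0, each flush with a corner of the seat. Four stretchers, 44 mm wide and 18 mm tall, connect adjacent legs with their undersides at z = 145 mm, each running between the inner faces of the legs it joins and aligned with the legs' outer faces on the other axis.

B is a bed frame 1971 mm long (x) by 1001 mm wide (y). Four 74×74 mm corner posts, 479 mm tall, at the corners of the footprint. Four rails of 26 mm thickness and 181 mm height run between adjacent posts with their undersides at z = 162 mm, their outer faces flush with the outside of the frame (the two x-running rails run between the posts' inner faces; the two y-running rails run between the posts' inner faces). 8 slats, each 78 mm wide (x) and 23 mm thick, lie across the top of the two x-running rails, running the full 1001 mm width of the frame in y; the slats are evenly spaced along x between the inner faces of the end posts with equal gaps (rounded down to the nearest mm) at the −x end and between each pair — any rounding remainder accumulates at the +x end.

C is a spool: two coaxial disc flanges of radius 45 mm and thickness 6 mm, joined by a core cylinder of radius 24 mm and height 160 mm. The lower flange rests on z = 0 and the three cylinders share a vertical axis.

The bed frame is against the stool's +x side, with their −y faces flush. The spool is on top of the stool.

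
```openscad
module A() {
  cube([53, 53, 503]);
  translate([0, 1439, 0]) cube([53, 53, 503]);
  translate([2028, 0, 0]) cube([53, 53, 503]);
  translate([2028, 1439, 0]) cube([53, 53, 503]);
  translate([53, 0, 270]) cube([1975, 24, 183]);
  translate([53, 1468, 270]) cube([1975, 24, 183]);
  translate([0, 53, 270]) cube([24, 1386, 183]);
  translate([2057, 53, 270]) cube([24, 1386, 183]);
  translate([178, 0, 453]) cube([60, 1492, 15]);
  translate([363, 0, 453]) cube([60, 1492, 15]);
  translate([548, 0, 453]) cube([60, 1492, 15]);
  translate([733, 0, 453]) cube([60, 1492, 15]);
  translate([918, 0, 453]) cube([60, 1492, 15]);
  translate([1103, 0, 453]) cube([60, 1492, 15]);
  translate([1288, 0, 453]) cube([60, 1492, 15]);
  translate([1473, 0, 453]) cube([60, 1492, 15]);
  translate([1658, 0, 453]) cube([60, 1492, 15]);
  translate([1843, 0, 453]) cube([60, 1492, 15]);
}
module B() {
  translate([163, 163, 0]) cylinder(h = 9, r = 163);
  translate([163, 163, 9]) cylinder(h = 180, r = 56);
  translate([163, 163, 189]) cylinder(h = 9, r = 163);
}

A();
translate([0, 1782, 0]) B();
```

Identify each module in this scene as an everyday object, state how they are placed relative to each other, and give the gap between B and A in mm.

A is a bed frame. B is a spool. The spool is on the floor beside the bed frame on its +y side. The gap between the spool and the bed frame is 290 mm.

The spool's nearest face is 290 mm from the bed frame's +y face.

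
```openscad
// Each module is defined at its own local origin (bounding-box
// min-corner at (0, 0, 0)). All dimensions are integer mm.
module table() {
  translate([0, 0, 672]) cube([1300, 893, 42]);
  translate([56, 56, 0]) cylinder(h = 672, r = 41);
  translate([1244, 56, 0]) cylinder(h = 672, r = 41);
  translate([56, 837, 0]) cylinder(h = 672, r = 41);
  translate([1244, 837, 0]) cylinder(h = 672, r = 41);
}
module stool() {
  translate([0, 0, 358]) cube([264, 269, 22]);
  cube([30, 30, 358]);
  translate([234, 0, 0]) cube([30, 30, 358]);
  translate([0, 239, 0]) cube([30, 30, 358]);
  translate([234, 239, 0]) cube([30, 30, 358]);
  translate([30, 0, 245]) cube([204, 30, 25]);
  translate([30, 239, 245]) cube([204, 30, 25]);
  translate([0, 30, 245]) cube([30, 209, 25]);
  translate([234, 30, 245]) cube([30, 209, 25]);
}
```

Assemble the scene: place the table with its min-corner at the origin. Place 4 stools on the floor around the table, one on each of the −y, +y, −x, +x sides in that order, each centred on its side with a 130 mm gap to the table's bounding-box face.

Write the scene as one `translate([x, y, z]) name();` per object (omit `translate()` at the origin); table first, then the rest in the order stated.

table();
translate([518, -399, 0]) stool();
translate([518, 1023, 0]) stool();
translate([-394, 312, 0]) stool();
translate([1430, 312, 0]) stool();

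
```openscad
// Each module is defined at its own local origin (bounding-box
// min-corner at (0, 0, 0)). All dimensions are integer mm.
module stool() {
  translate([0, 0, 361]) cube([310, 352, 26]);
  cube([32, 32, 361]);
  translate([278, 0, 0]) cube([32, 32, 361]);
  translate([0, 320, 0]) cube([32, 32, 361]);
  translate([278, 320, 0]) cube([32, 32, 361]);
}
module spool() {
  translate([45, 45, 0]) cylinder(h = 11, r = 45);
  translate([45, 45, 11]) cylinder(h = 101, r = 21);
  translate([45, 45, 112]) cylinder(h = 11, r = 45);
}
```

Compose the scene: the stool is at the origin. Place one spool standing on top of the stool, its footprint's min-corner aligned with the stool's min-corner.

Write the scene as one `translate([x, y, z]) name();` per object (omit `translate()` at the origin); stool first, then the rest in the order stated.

stool();
translate([0, 0, 387]) spool();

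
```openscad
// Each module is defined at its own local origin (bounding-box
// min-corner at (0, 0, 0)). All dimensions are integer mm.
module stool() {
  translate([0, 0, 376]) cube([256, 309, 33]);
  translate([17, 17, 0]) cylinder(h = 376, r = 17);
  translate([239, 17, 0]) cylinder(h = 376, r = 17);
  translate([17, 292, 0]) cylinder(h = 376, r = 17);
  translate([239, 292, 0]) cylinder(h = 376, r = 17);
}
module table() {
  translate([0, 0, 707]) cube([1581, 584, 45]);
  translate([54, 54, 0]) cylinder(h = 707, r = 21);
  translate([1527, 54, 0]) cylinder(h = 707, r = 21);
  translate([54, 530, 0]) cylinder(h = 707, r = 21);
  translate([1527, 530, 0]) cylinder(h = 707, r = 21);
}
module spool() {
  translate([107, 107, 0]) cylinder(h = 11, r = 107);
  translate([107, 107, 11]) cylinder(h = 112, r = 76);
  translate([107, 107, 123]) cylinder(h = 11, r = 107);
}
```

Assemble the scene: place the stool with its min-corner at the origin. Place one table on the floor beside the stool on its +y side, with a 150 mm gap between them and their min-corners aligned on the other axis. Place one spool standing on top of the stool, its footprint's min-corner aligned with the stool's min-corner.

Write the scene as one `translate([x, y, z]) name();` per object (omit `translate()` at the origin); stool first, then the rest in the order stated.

stool();
translate([0, 459, 0]) table();
translate([0, 0, 409]) spool();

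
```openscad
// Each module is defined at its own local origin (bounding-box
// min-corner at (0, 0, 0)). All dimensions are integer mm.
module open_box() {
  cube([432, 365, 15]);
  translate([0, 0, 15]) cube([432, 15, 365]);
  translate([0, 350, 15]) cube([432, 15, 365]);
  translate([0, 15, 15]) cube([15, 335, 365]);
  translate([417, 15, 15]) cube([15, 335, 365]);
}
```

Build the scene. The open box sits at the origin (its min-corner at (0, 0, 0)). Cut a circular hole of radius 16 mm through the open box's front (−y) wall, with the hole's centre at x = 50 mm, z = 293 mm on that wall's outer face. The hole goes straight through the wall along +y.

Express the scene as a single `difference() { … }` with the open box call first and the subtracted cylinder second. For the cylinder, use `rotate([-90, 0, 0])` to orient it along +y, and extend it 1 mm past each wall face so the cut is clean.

difference() {
  open_box();
  translate([50, -1, 293]) rotate([-90, 0, 0]) cylinder(h = 17, r = 16);
}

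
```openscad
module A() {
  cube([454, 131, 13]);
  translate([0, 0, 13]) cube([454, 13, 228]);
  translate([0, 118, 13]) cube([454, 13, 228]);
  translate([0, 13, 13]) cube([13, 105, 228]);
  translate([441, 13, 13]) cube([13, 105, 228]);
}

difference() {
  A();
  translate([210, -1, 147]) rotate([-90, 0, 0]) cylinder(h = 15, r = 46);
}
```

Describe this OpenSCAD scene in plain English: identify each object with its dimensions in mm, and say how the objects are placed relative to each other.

A is an open storage box with external size 454×131×241 mm and wall thickness 13 mm (the base is also 13 mm thick). The base covers the whole footprint; the four walls stand on the base, with the y-facing walls full-width and the x-facing walls fitting between their inner faces.

The open box has a circular hole of radius 46 mm through its front wall, centred at (x = 210, z = 147).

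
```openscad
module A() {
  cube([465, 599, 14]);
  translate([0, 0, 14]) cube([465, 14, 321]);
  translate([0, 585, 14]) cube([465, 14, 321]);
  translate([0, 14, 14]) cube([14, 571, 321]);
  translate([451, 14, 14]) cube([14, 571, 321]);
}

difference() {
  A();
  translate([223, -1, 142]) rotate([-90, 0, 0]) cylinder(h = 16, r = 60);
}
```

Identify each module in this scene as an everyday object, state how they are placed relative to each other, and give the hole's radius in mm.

A is an open box. The open box has a circular hole through its front wall. The hole's radius is 60 mm.

The subtracted cylinder has r = 60 mm.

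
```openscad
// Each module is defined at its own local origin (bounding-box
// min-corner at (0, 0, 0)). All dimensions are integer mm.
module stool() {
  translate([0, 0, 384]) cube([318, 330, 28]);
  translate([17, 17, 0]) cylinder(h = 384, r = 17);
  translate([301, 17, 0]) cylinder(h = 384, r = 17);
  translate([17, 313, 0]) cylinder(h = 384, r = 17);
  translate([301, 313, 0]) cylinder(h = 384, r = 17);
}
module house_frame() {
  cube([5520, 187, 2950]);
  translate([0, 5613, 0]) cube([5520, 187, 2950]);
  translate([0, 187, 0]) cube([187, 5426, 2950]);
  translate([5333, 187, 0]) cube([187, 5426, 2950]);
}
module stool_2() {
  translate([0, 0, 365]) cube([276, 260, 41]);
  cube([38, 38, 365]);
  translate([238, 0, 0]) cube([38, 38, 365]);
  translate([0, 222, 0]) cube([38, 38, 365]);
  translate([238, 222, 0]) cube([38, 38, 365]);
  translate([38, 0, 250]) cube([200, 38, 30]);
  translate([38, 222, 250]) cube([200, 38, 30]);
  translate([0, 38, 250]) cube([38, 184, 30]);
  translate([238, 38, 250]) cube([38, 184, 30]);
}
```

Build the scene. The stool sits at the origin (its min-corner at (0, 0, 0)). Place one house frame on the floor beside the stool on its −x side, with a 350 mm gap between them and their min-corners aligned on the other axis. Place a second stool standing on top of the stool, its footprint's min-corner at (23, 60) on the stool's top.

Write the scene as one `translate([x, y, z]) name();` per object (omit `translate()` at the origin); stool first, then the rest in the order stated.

stool();
translate([-5870, 0, 0]) house_frame();
translate([23, 60, 412]) stool_2();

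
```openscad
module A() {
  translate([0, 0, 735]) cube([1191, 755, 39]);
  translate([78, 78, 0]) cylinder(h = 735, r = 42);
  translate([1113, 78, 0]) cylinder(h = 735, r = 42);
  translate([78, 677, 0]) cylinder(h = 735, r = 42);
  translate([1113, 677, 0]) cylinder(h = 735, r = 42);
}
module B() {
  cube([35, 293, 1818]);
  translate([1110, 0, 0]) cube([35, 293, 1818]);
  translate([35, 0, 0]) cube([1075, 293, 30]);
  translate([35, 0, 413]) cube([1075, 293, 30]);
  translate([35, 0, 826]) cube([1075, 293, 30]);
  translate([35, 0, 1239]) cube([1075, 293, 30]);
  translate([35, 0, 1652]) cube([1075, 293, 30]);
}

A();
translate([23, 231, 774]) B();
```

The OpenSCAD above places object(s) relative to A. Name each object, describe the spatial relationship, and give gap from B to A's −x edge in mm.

A is a table. B is a bookshelf. The bookshelf is on top of the table, centred. The gap from the bookshelf to the table's −x edge is 23 mm.

The bookshelf's min-x is at 23; the table's min-x is 0; gap = 23 mm.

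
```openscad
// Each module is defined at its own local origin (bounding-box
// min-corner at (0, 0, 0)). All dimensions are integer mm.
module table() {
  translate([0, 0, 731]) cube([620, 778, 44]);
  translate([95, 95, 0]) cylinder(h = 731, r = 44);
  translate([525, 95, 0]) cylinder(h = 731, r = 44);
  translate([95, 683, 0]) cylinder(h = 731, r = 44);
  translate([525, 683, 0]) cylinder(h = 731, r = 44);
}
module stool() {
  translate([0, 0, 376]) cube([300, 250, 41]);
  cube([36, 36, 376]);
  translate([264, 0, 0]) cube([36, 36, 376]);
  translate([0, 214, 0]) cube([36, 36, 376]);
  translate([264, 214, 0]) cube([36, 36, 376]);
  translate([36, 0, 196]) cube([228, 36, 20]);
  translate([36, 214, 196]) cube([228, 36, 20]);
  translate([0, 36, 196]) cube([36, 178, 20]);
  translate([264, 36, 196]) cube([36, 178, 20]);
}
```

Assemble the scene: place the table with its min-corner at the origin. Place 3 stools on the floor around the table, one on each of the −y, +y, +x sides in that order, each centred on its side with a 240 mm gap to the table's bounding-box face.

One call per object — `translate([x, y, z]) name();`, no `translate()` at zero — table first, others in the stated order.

table();
translate([160, -490, 0]) stool();
translate([160, 1018, 0]) stool();
translate([860, 264, 0]) stool();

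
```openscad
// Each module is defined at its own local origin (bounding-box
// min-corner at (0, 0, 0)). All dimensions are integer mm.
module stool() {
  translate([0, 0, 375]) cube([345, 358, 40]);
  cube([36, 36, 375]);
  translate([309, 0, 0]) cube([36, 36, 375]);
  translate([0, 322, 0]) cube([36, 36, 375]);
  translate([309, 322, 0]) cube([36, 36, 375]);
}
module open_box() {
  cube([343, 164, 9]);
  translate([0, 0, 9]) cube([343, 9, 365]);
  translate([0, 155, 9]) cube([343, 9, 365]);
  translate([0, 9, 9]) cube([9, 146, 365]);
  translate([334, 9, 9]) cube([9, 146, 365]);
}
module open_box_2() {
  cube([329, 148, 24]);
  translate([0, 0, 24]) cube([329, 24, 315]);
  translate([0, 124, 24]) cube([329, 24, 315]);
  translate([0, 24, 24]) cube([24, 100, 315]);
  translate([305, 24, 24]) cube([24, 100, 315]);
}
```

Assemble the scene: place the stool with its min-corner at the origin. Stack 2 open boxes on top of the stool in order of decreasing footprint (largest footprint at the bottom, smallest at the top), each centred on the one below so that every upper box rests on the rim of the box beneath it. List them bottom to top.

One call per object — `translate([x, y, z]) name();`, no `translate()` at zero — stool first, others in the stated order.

stool();
translate([1, 97, 415]) open_box();
translate([8, 105, 789]) open_box_2();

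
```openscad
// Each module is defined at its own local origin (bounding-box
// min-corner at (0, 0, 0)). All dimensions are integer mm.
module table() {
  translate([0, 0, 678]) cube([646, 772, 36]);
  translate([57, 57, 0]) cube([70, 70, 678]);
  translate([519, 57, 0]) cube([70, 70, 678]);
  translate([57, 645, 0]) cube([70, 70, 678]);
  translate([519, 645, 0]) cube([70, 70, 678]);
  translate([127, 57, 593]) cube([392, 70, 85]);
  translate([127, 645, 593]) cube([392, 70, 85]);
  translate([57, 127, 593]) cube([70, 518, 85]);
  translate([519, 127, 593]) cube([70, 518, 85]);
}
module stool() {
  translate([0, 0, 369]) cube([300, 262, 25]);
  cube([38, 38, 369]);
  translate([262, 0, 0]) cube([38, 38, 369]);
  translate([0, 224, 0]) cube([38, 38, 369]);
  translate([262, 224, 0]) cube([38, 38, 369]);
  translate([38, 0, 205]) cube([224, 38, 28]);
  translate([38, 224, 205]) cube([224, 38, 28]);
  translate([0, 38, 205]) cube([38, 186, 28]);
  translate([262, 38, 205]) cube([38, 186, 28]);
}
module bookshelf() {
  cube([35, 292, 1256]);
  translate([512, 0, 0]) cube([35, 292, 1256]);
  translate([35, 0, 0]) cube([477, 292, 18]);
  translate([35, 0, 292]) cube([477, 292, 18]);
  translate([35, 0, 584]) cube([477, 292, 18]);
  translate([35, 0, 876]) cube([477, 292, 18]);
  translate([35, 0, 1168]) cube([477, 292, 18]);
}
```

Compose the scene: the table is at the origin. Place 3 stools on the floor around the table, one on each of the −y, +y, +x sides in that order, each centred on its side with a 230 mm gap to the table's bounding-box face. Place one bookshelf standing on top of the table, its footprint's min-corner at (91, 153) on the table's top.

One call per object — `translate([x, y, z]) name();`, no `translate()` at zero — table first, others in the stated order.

table();
translate([173, -492, 0]) stool();
translate([173, 1002, 0]) stool();
translate([876, 255, 0]) stool();
translate([91, 153, 714]) bookshelf();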